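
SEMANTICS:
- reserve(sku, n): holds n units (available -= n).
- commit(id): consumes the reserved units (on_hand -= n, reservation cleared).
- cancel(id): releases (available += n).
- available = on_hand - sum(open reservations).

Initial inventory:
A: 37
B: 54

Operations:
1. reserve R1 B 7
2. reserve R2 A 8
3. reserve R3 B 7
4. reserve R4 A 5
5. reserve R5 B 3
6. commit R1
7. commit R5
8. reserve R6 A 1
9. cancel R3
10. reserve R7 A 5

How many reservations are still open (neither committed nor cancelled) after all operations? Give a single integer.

Step 1: reserve R1 B 7 -> on_hand[A=37 B=54] avail[A=37 B=47] open={R1}
Step 2: reserve R2 A 8 -> on_hand[A=37 B=54] avail[A=29 B=47] open={R1,R2}
Step 3: reserve R3 B 7 -> on_hand[A=37 B=54] avail[A=29 B=40] open={R1,R2,R3}
Step 4: reserve R4 A 5 -> on_hand[A=37 B=54] avail[A=24 B=40] open={R1,R2,R3,R4}
Step 5: reserve R5 B 3 -> on_hand[A=37 B=54] avail[A=24 B=37] open={R1,R2,R3,R4,R5}
Step 6: commit R1 -> on_hand[A=37 B=47] avail[A=24 B=37] open={R2,R3,R4,R5}
Step 7: commit R5 -> on_hand[A=37 B=44] avail[A=24 B=37] open={R2,R3,R4}
Step 8: reserve R6 A 1 -> on_hand[A=37 B=44] avail[A=23 B=37] open={R2,R3,R4,R6}
Step 9: cancel R3 -> on_hand[A=37 B=44] avail[A=23 B=44] open={R2,R4,R6}
Step 10: reserve R7 A 5 -> on_hand[A=37 B=44] avail[A=18 B=44] open={R2,R4,R6,R7}
Open reservations: ['R2', 'R4', 'R6', 'R7'] -> 4

Answer: 4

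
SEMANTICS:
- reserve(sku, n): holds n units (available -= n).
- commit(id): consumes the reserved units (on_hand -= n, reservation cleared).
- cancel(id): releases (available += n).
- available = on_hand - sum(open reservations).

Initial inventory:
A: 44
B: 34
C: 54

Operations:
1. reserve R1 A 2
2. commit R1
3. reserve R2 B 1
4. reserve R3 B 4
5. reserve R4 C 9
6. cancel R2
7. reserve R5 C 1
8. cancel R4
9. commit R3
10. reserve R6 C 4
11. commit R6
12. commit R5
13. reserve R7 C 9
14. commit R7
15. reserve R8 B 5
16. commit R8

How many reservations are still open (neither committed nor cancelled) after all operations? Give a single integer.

Answer: 0

Derivation:
Step 1: reserve R1 A 2 -> on_hand[A=44 B=34 C=54] avail[A=42 B=34 C=54] open={R1}
Step 2: commit R1 -> on_hand[A=42 B=34 C=54] avail[A=42 B=34 C=54] open={}
Step 3: reserve R2 B 1 -> on_hand[A=42 B=34 C=54] avail[A=42 B=33 C=54] open={R2}
Step 4: reserve R3 B 4 -> on_hand[A=42 B=34 C=54] avail[A=42 B=29 C=54] open={R2,R3}
Step 5: reserve R4 C 9 -> on_hand[A=42 B=34 C=54] avail[A=42 B=29 C=45] open={R2,R3,R4}
Step 6: cancel R2 -> on_hand[A=42 B=34 C=54] avail[A=42 B=30 C=45] open={R3,R4}
Step 7: reserve R5 C 1 -> on_hand[A=42 B=34 C=54] avail[A=42 B=30 C=44] open={R3,R4,R5}
Step 8: cancel R4 -> on_hand[A=42 B=34 C=54] avail[A=42 B=30 C=53] open={R3,R5}
Step 9: commit R3 -> on_hand[A=42 B=30 C=54] avail[A=42 B=30 C=53] open={R5}
Step 10: reserve R6 C 4 -> on_hand[A=42 B=30 C=54] avail[A=42 B=30 C=49] open={R5,R6}
Step 11: commit R6 -> on_hand[A=42 B=30 C=50] avail[A=42 B=30 C=49] open={R5}
Step 12: commit R5 -> on_hand[A=42 B=30 C=49] avail[A=42 B=30 C=49] open={}
Step 13: reserve R7 C 9 -> on_hand[A=42 B=30 C=49] avail[A=42 B=30 C=40] open={R7}
Step 14: commit R7 -> on_hand[A=42 B=30 C=40] avail[A=42 B=30 C=40] open={}
Step 15: reserve R8 B 5 -> on_hand[A=42 B=30 C=40] avail[A=42 B=25 C=40] open={R8}
Step 16: commit R8 -> on_hand[A=42 B=25 C=40] avail[A=42 B=25 C=40] open={}
Open reservations: [] -> 0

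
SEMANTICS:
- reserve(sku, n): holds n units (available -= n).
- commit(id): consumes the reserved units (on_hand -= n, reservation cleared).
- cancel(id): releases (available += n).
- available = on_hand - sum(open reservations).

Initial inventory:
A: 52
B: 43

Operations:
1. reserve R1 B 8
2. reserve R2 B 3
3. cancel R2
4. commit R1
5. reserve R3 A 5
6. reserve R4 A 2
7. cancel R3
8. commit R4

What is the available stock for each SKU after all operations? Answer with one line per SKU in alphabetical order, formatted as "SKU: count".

Answer: A: 50
B: 35

Derivation:
Step 1: reserve R1 B 8 -> on_hand[A=52 B=43] avail[A=52 B=35] open={R1}
Step 2: reserve R2 B 3 -> on_hand[A=52 B=43] avail[A=52 B=32] open={R1,R2}
Step 3: cancel R2 -> on_hand[A=52 B=43] avail[A=52 B=35] open={R1}
Step 4: commit R1 -> on_hand[A=52 B=35] avail[A=52 B=35] open={}
Step 5: reserve R3 A 5 -> on_hand[A=52 B=35] avail[A=47 B=35] open={R3}
Step 6: reserve R4 A 2 -> on_hand[A=52 B=35] avail[A=45 B=35] open={R3,R4}
Step 7: cancel R3 -> on_hand[A=52 B=35] avail[A=50 B=35] open={R4}
Step 8: commit R4 -> on_hand[A=50 B=35] avail[A=50 B=35] open={}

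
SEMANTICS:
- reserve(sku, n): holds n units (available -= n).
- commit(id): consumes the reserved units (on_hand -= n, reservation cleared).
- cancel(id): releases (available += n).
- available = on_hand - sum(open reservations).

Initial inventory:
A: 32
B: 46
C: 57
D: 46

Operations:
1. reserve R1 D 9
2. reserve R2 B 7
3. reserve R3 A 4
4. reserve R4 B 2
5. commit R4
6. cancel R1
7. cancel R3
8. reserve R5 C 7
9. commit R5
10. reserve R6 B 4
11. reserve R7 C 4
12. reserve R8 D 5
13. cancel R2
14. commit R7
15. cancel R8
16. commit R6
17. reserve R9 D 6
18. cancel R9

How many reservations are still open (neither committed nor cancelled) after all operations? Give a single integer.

Step 1: reserve R1 D 9 -> on_hand[A=32 B=46 C=57 D=46] avail[A=32 B=46 C=57 D=37] open={R1}
Step 2: reserve R2 B 7 -> on_hand[A=32 B=46 C=57 D=46] avail[A=32 B=39 C=57 D=37] open={R1,R2}
Step 3: reserve R3 A 4 -> on_hand[A=32 B=46 C=57 D=46] avail[A=28 B=39 C=57 D=37] open={R1,R2,R3}
Step 4: reserve R4 B 2 -> on_hand[A=32 B=46 C=57 D=46] avail[A=28 B=37 C=57 D=37] open={R1,R2,R3,R4}
Step 5: commit R4 -> on_hand[A=32 B=44 C=57 D=46] avail[A=28 B=37 C=57 D=37] open={R1,R2,R3}
Step 6: cancel R1 -> on_hand[A=32 B=44 C=57 D=46] avail[A=28 B=37 C=57 D=46] open={R2,R3}
Step 7: cancel R3 -> on_hand[A=32 B=44 C=57 D=46] avail[A=32 B=37 C=57 D=46] open={R2}
Step 8: reserve R5 C 7 -> on_hand[A=32 B=44 C=57 D=46] avail[A=32 B=37 C=50 D=46] open={R2,R5}
Step 9: commit R5 -> on_hand[A=32 B=44 C=50 D=46] avail[A=32 B=37 C=50 D=46] open={R2}
Step 10: reserve R6 B 4 -> on_hand[A=32 B=44 C=50 D=46] avail[A=32 B=33 C=50 D=46] open={R2,R6}
Step 11: reserve R7 C 4 -> on_hand[A=32 B=44 C=50 D=46] avail[A=32 B=33 C=46 D=46] open={R2,R6,R7}
Step 12: reserve R8 D 5 -> on_hand[A=32 B=44 C=50 D=46] avail[A=32 B=33 C=46 D=41] open={R2,R6,R7,R8}
Step 13: cancel R2 -> on_hand[A=32 B=44 C=50 D=46] avail[A=32 B=40 C=46 D=41] open={R6,R7,R8}
Step 14: commit R7 -> on_hand[A=32 B=44 C=46 D=46] avail[A=32 B=40 C=46 D=41] open={R6,R8}
Step 15: cancel R8 -> on_hand[A=32 B=44 C=46 D=46] avail[A=32 B=40 C=46 D=46] open={R6}
Step 16: commit R6 -> on_hand[A=32 B=40 C=46 D=46] avail[A=32 B=40 C=46 D=46] open={}
Step 17: reserve R9 D 6 -> on_hand[A=32 B=40 C=46 D=46] avail[A=32 B=40 C=46 D=40] open={R9}
Step 18: cancel R9 -> on_hand[A=32 B=40 C=46 D=46] avail[A=32 B=40 C=46 D=46] open={}
Open reservations: [] -> 0

Answer: 0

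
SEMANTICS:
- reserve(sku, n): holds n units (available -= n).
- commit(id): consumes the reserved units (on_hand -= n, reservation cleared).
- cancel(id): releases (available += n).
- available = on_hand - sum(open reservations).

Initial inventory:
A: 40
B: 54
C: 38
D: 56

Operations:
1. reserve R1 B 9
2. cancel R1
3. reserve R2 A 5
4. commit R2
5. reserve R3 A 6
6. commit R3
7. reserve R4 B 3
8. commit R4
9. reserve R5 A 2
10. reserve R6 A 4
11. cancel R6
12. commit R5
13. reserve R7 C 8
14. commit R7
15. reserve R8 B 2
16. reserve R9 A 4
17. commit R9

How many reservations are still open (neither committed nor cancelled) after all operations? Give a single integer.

Answer: 1

Derivation:
Step 1: reserve R1 B 9 -> on_hand[A=40 B=54 C=38 D=56] avail[A=40 B=45 C=38 D=56] open={R1}
Step 2: cancel R1 -> on_hand[A=40 B=54 C=38 D=56] avail[A=40 B=54 C=38 D=56] open={}
Step 3: reserve R2 A 5 -> on_hand[A=40 B=54 C=38 D=56] avail[A=35 B=54 C=38 D=56] open={R2}
Step 4: commit R2 -> on_hand[A=35 B=54 C=38 D=56] avail[A=35 B=54 C=38 D=56] open={}
Step 5: reserve R3 A 6 -> on_hand[A=35 B=54 C=38 D=56] avail[A=29 B=54 C=38 D=56] open={R3}
Step 6: commit R3 -> on_hand[A=29 B=54 C=38 D=56] avail[A=29 B=54 C=38 D=56] open={}
Step 7: reserve R4 B 3 -> on_hand[A=29 B=54 C=38 D=56] avail[A=29 B=51 C=38 D=56] open={R4}
Step 8: commit R4 -> on_hand[A=29 B=51 C=38 D=56] avail[A=29 B=51 C=38 D=56] open={}
Step 9: reserve R5 A 2 -> on_hand[A=29 B=51 C=38 D=56] avail[A=27 B=51 C=38 D=56] open={R5}
Step 10: reserve R6 A 4 -> on_hand[A=29 B=51 C=38 D=56] avail[A=23 B=51 C=38 D=56] open={R5,R6}
Step 11: cancel R6 -> on_hand[A=29 B=51 C=38 D=56] avail[A=27 B=51 C=38 D=56] open={R5}
Step 12: commit R5 -> on_hand[A=27 B=51 C=38 D=56] avail[A=27 B=51 C=38 D=56] open={}
Step 13: reserve R7 C 8 -> on_hand[A=27 B=51 C=38 D=56] avail[A=27 B=51 C=30 D=56] open={R7}
Step 14: commit R7 -> on_hand[A=27 B=51 C=30 D=56] avail[A=27 B=51 C=30 D=56] open={}
Step 15: reserve R8 B 2 -> on_hand[A=27 B=51 C=30 D=56] avail[A=27 B=49 C=30 D=56] open={R8}
Step 16: reserve R9 A 4 -> on_hand[A=27 B=51 C=30 D=56] avail[A=23 B=49 C=30 D=56] open={R8,R9}
Step 17: commit R9 -> on_hand[A=23 B=51 C=30 D=56] avail[A=23 B=49 C=30 D=56] open={R8}
Open reservations: ['R8'] -> 1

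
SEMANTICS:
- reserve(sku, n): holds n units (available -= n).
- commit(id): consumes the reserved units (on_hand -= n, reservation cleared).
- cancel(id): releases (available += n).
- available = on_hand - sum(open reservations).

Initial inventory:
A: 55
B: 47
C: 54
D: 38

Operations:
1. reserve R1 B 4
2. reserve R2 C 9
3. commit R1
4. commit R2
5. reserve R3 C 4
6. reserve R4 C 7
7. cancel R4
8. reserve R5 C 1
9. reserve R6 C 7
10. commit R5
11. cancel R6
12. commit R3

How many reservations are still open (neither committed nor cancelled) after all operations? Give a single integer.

Step 1: reserve R1 B 4 -> on_hand[A=55 B=47 C=54 D=38] avail[A=55 B=43 C=54 D=38] open={R1}
Step 2: reserve R2 C 9 -> on_hand[A=55 B=47 C=54 D=38] avail[A=55 B=43 C=45 D=38] open={R1,R2}
Step 3: commit R1 -> on_hand[A=55 B=43 C=54 D=38] avail[A=55 B=43 C=45 D=38] open={R2}
Step 4: commit R2 -> on_hand[A=55 B=43 C=45 D=38] avail[A=55 B=43 C=45 D=38] open={}
Step 5: reserve R3 C 4 -> on_hand[A=55 B=43 C=45 D=38] avail[A=55 B=43 C=41 D=38] open={R3}
Step 6: reserve R4 C 7 -> on_hand[A=55 B=43 C=45 D=38] avail[A=55 B=43 C=34 D=38] open={R3,R4}
Step 7: cancel R4 -> on_hand[A=55 B=43 C=45 D=38] avail[A=55 B=43 C=41 D=38] open={R3}
Step 8: reserve R5 C 1 -> on_hand[A=55 B=43 C=45 D=38] avail[A=55 B=43 C=40 D=38] open={R3,R5}
Step 9: reserve R6 C 7 -> on_hand[A=55 B=43 C=45 D=38] avail[A=55 B=43 C=33 D=38] open={R3,R5,R6}
Step 10: commit R5 -> on_hand[A=55 B=43 C=44 D=38] avail[A=55 B=43 C=33 D=38] open={R3,R6}
Step 11: cancel R6 -> on_hand[A=55 B=43 C=44 D=38] avail[A=55 B=43 C=40 D=38] open={R3}
Step 12: commit R3 -> on_hand[A=55 B=43 C=40 D=38] avail[A=55 B=43 C=40 D=38] open={}
Open reservations: [] -> 0

Answer: 0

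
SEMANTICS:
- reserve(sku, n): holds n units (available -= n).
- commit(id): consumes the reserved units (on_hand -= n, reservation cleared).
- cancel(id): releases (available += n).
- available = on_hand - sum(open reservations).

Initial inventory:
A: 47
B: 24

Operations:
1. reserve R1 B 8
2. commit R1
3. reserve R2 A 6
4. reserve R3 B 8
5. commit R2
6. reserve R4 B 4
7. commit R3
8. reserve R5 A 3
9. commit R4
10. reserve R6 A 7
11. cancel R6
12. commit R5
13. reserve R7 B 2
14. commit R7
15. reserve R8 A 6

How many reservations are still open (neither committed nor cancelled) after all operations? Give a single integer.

Step 1: reserve R1 B 8 -> on_hand[A=47 B=24] avail[A=47 B=16] open={R1}
Step 2: commit R1 -> on_hand[A=47 B=16] avail[A=47 B=16] open={}
Step 3: reserve R2 A 6 -> on_hand[A=47 B=16] avail[A=41 B=16] open={R2}
Step 4: reserve R3 B 8 -> on_hand[A=47 B=16] avail[A=41 B=8] open={R2,R3}
Step 5: commit R2 -> on_hand[A=41 B=16] avail[A=41 B=8] open={R3}
Step 6: reserve R4 B 4 -> on_hand[A=41 B=16] avail[A=41 B=4] open={R3,R4}
Step 7: commit R3 -> on_hand[A=41 B=8] avail[A=41 B=4] open={R4}
Step 8: reserve R5 A 3 -> on_hand[A=41 B=8] avail[A=38 B=4] open={R4,R5}
Step 9: commit R4 -> on_hand[A=41 B=4] avail[A=38 B=4] open={R5}
Step 10: reserve R6 A 7 -> on_hand[A=41 B=4] avail[A=31 B=4] open={R5,R6}
Step 11: cancel R6 -> on_hand[A=41 B=4] avail[A=38 B=4] open={R5}
Step 12: commit R5 -> on_hand[A=38 B=4] avail[A=38 B=4] open={}
Step 13: reserve R7 B 2 -> on_hand[A=38 B=4] avail[A=38 B=2] open={R7}
Step 14: commit R7 -> on_hand[A=38 B=2] avail[A=38 B=2] open={}
Step 15: reserve R8 A 6 -> on_hand[A=38 B=2] avail[A=32 B=2] open={R8}
Open reservations: ['R8'] -> 1

Answer: 1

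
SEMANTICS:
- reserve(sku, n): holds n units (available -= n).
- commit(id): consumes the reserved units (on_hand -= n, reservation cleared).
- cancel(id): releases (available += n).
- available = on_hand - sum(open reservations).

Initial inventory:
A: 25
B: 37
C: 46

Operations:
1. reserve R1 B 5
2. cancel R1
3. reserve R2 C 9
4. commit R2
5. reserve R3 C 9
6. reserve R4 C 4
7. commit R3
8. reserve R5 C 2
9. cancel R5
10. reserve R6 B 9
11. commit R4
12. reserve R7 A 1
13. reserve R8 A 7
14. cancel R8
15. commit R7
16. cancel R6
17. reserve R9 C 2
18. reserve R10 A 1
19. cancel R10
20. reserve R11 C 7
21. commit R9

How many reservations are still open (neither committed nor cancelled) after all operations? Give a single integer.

Answer: 1

Derivation:
Step 1: reserve R1 B 5 -> on_hand[A=25 B=37 C=46] avail[A=25 B=32 C=46] open={R1}
Step 2: cancel R1 -> on_hand[A=25 B=37 C=46] avail[A=25 B=37 C=46] open={}
Step 3: reserve R2 C 9 -> on_hand[A=25 B=37 C=46] avail[A=25 B=37 C=37] open={R2}
Step 4: commit R2 -> on_hand[A=25 B=37 C=37] avail[A=25 B=37 C=37] open={}
Step 5: reserve R3 C 9 -> on_hand[A=25 B=37 C=37] avail[A=25 B=37 C=28] open={R3}
Step 6: reserve R4 C 4 -> on_hand[A=25 B=37 C=37] avail[A=25 B=37 C=24] open={R3,R4}
Step 7: commit R3 -> on_hand[A=25 B=37 C=28] avail[A=25 B=37 C=24] open={R4}
Step 8: reserve R5 C 2 -> on_hand[A=25 B=37 C=28] avail[A=25 B=37 C=22] open={R4,R5}
Step 9: cancel R5 -> on_hand[A=25 B=37 C=28] avail[A=25 B=37 C=24] open={R4}
Step 10: reserve R6 B 9 -> on_hand[A=25 B=37 C=28] avail[A=25 B=28 C=24] open={R4,R6}
Step 11: commit R4 -> on_hand[A=25 B=37 C=24] avail[A=25 B=28 C=24] open={R6}
Step 12: reserve R7 A 1 -> on_hand[A=25 B=37 C=24] avail[A=24 B=28 C=24] open={R6,R7}
Step 13: reserve R8 A 7 -> on_hand[A=25 B=37 C=24] avail[A=17 B=28 C=24] open={R6,R7,R8}
Step 14: cancel R8 -> on_hand[A=25 B=37 C=24] avail[A=24 B=28 C=24] open={R6,R7}
Step 15: commit R7 -> on_hand[A=24 B=37 C=24] avail[A=24 B=28 C=24] open={R6}
Step 16: cancel R6 -> on_hand[A=24 B=37 C=24] avail[A=24 B=37 C=24] open={}
Step 17: reserve R9 C 2 -> on_hand[A=24 B=37 C=24] avail[A=24 B=37 C=22] open={R9}
Step 18: reserve R10 A 1 -> on_hand[A=24 B=37 C=24] avail[A=23 B=37 C=22] open={R10,R9}
Step 19: cancel R10 -> on_hand[A=24 B=37 C=24] avail[A=24 B=37 C=22] open={R9}
Step 20: reserve R11 C 7 -> on_hand[A=24 B=37 C=24] avail[A=24 B=37 C=15] open={R11,R9}
Step 21: commit R9 -> on_hand[A=24 B=37 C=22] avail[A=24 B=37 C=15] open={R11}
Open reservations: ['R11'] -> 1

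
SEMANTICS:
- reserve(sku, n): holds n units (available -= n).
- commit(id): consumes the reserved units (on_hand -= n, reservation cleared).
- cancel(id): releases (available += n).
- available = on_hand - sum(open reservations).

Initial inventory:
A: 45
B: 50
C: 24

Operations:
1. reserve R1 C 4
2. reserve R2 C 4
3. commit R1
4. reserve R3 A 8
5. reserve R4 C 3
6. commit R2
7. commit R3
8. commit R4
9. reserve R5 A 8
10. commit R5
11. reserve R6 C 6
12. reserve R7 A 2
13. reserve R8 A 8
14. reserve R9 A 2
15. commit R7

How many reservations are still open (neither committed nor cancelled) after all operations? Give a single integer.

Answer: 3

Derivation:
Step 1: reserve R1 C 4 -> on_hand[A=45 B=50 C=24] avail[A=45 B=50 C=20] open={R1}
Step 2: reserve R2 C 4 -> on_hand[A=45 B=50 C=24] avail[A=45 B=50 C=16] open={R1,R2}
Step 3: commit R1 -> on_hand[A=45 B=50 C=20] avail[A=45 B=50 C=16] open={R2}
Step 4: reserve R3 A 8 -> on_hand[A=45 B=50 C=20] avail[A=37 B=50 C=16] open={R2,R3}
Step 5: reserve R4 C 3 -> on_hand[A=45 B=50 C=20] avail[A=37 B=50 C=13] open={R2,R3,R4}
Step 6: commit R2 -> on_hand[A=45 B=50 C=16] avail[A=37 B=50 C=13] open={R3,R4}
Step 7: commit R3 -> on_hand[A=37 B=50 C=16] avail[A=37 B=50 C=13] open={R4}
Step 8: commit R4 -> on_hand[A=37 B=50 C=13] avail[A=37 B=50 C=13] open={}
Step 9: reserve R5 A 8 -> on_hand[A=37 B=50 C=13] avail[A=29 B=50 C=13] open={R5}
Step 10: commit R5 -> on_hand[A=29 B=50 C=13] avail[A=29 B=50 C=13] open={}
Step 11: reserve R6 C 6 -> on_hand[A=29 B=50 C=13] avail[A=29 B=50 C=7] open={R6}
Step 12: reserve R7 A 2 -> on_hand[A=29 B=50 C=13] avail[A=27 B=50 C=7] open={R6,R7}
Step 13: reserve R8 A 8 -> on_hand[A=29 B=50 C=13] avail[A=19 B=50 C=7] open={R6,R7,R8}
Step 14: reserve R9 A 2 -> on_hand[A=29 B=50 C=13] avail[A=17 B=50 C=7] open={R6,R7,R8,R9}
Step 15: commit R7 -> on_hand[A=27 B=50 C=13] avail[A=17 B=50 C=7] open={R6,R8,R9}
Open reservations: ['R6', 'R8', 'R9'] -> 3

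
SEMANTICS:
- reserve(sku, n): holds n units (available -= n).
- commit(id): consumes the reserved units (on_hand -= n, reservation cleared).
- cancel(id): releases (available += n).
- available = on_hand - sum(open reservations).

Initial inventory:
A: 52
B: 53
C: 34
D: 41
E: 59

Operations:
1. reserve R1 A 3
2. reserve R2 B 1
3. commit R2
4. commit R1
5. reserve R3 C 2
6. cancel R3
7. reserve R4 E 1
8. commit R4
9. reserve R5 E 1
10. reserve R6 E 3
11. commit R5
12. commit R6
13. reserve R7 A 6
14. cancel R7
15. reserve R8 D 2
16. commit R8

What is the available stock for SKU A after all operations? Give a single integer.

Answer: 49

Derivation:
Step 1: reserve R1 A 3 -> on_hand[A=52 B=53 C=34 D=41 E=59] avail[A=49 B=53 C=34 D=41 E=59] open={R1}
Step 2: reserve R2 B 1 -> on_hand[A=52 B=53 C=34 D=41 E=59] avail[A=49 B=52 C=34 D=41 E=59] open={R1,R2}
Step 3: commit R2 -> on_hand[A=52 B=52 C=34 D=41 E=59] avail[A=49 B=52 C=34 D=41 E=59] open={R1}
Step 4: commit R1 -> on_hand[A=49 B=52 C=34 D=41 E=59] avail[A=49 B=52 C=34 D=41 E=59] open={}
Step 5: reserve R3 C 2 -> on_hand[A=49 B=52 C=34 D=41 E=59] avail[A=49 B=52 C=32 D=41 E=59] open={R3}
Step 6: cancel R3 -> on_hand[A=49 B=52 C=34 D=41 E=59] avail[A=49 B=52 C=34 D=41 E=59] open={}
Step 7: reserve R4 E 1 -> on_hand[A=49 B=52 C=34 D=41 E=59] avail[A=49 B=52 C=34 D=41 E=58] open={R4}
Step 8: commit R4 -> on_hand[A=49 B=52 C=34 D=41 E=58] avail[A=49 B=52 C=34 D=41 E=58] open={}
Step 9: reserve R5 E 1 -> on_hand[A=49 B=52 C=34 D=41 E=58] avail[A=49 B=52 C=34 D=41 E=57] open={R5}
Step 10: reserve R6 E 3 -> on_hand[A=49 B=52 C=34 D=41 E=58] avail[A=49 B=52 C=34 D=41 E=54] open={R5,R6}
Step 11: commit R5 -> on_hand[A=49 B=52 C=34 D=41 E=57] avail[A=49 B=52 C=34 D=41 E=54] open={R6}
Step 12: commit R6 -> on_hand[A=49 B=52 C=34 D=41 E=54] avail[A=49 B=52 C=34 D=41 E=54] open={}
Step 13: reserve R7 A 6 -> on_hand[A=49 B=52 C=34 D=41 E=54] avail[A=43 B=52 C=34 D=41 E=54] open={R7}
Step 14: cancel R7 -> on_hand[A=49 B=52 C=34 D=41 E=54] avail[A=49 B=52 C=34 D=41 E=54] open={}
Step 15: reserve R8 D 2 -> on_hand[A=49 B=52 C=34 D=41 E=54] avail[A=49 B=52 C=34 D=39 E=54] open={R8}
Step 16: commit R8 -> on_hand[A=49 B=52 C=34 D=39 E=54] avail[A=49 B=52 C=34 D=39 E=54] open={}
Final available[A] = 49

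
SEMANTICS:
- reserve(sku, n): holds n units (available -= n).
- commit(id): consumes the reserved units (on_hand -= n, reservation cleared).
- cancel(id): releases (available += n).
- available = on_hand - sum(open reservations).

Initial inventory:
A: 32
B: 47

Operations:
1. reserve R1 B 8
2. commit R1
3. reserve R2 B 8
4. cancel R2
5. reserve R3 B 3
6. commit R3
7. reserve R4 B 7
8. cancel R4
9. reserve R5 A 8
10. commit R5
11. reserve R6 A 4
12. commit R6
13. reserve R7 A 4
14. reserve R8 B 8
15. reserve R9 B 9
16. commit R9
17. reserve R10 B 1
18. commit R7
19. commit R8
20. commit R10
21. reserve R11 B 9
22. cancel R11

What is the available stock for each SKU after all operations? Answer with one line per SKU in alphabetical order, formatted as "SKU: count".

Step 1: reserve R1 B 8 -> on_hand[A=32 B=47] avail[A=32 B=39] open={R1}
Step 2: commit R1 -> on_hand[A=32 B=39] avail[A=32 B=39] open={}
Step 3: reserve R2 B 8 -> on_hand[A=32 B=39] avail[A=32 B=31] open={R2}
Step 4: cancel R2 -> on_hand[A=32 B=39] avail[A=32 B=39] open={}
Step 5: reserve R3 B 3 -> on_hand[A=32 B=39] avail[A=32 B=36] open={R3}
Step 6: commit R3 -> on_hand[A=32 B=36] avail[A=32 B=36] open={}
Step 7: reserve R4 B 7 -> on_hand[A=32 B=36] avail[A=32 B=29] open={R4}
Step 8: cancel R4 -> on_hand[A=32 B=36] avail[A=32 B=36] open={}
Step 9: reserve R5 A 8 -> on_hand[A=32 B=36] avail[A=24 B=36] open={R5}
Step 10: commit R5 -> on_hand[A=24 B=36] avail[A=24 B=36] open={}
Step 11: reserve R6 A 4 -> on_hand[A=24 B=36] avail[A=20 B=36] open={R6}
Step 12: commit R6 -> on_hand[A=20 B=36] avail[A=20 B=36] open={}
Step 13: reserve R7 A 4 -> on_hand[A=20 B=36] avail[A=16 B=36] open={R7}
Step 14: reserve R8 B 8 -> on_hand[A=20 B=36] avail[A=16 B=28] open={R7,R8}
Step 15: reserve R9 B 9 -> on_hand[A=20 B=36] avail[A=16 B=19] open={R7,R8,R9}
Step 16: commit R9 -> on_hand[A=20 B=27] avail[A=16 B=19] open={R7,R8}
Step 17: reserve R10 B 1 -> on_hand[A=20 B=27] avail[A=16 B=18] open={R10,R7,R8}
Step 18: commit R7 -> on_hand[A=16 B=27] avail[A=16 B=18] open={R10,R8}
Step 19: commit R8 -> on_hand[A=16 B=19] avail[A=16 B=18] open={R10}
Step 20: commit R10 -> on_hand[A=16 B=18] avail[A=16 B=18] open={}
Step 21: reserve R11 B 9 -> on_hand[A=16 B=18] avail[A=16 B=9] open={R11}
Step 22: cancel R11 -> on_hand[A=16 B=18] avail[A=16 B=18] open={}

Answer: A: 16
B: 18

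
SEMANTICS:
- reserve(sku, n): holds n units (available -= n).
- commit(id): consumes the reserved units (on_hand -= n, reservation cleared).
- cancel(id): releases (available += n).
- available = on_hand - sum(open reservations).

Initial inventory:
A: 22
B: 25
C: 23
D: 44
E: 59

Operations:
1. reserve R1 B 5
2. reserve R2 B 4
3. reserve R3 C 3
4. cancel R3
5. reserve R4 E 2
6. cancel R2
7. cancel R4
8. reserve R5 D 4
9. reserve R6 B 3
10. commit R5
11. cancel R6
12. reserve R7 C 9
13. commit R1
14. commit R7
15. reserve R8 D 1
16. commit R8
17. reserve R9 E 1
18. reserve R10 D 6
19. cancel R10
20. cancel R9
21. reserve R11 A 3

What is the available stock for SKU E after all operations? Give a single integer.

Answer: 59

Derivation:
Step 1: reserve R1 B 5 -> on_hand[A=22 B=25 C=23 D=44 E=59] avail[A=22 B=20 C=23 D=44 E=59] open={R1}
Step 2: reserve R2 B 4 -> on_hand[A=22 B=25 C=23 D=44 E=59] avail[A=22 B=16 C=23 D=44 E=59] open={R1,R2}
Step 3: reserve R3 C 3 -> on_hand[A=22 B=25 C=23 D=44 E=59] avail[A=22 B=16 C=20 D=44 E=59] open={R1,R2,R3}
Step 4: cancel R3 -> on_hand[A=22 B=25 C=23 D=44 E=59] avail[A=22 B=16 C=23 D=44 E=59] open={R1,R2}
Step 5: reserve R4 E 2 -> on_hand[A=22 B=25 C=23 D=44 E=59] avail[A=22 B=16 C=23 D=44 E=57] open={R1,R2,R4}
Step 6: cancel R2 -> on_hand[A=22 B=25 C=23 D=44 E=59] avail[A=22 B=20 C=23 D=44 E=57] open={R1,R4}
Step 7: cancel R4 -> on_hand[A=22 B=25 C=23 D=44 E=59] avail[A=22 B=20 C=23 D=44 E=59] open={R1}
Step 8: reserve R5 D 4 -> on_hand[A=22 B=25 C=23 D=44 E=59] avail[A=22 B=20 C=23 D=40 E=59] open={R1,R5}
Step 9: reserve R6 B 3 -> on_hand[A=22 B=25 C=23 D=44 E=59] avail[A=22 B=17 C=23 D=40 E=59] open={R1,R5,R6}
Step 10: commit R5 -> on_hand[A=22 B=25 C=23 D=40 E=59] avail[A=22 B=17 C=23 D=40 E=59] open={R1,R6}
Step 11: cancel R6 -> on_hand[A=22 B=25 C=23 D=40 E=59] avail[A=22 B=20 C=23 D=40 E=59] open={R1}
Step 12: reserve R7 C 9 -> on_hand[A=22 B=25 C=23 D=40 E=59] avail[A=22 B=20 C=14 D=40 E=59] open={R1,R7}
Step 13: commit R1 -> on_hand[A=22 B=20 C=23 D=40 E=59] avail[A=22 B=20 C=14 D=40 E=59] open={R7}
Step 14: commit R7 -> on_hand[A=22 B=20 C=14 D=40 E=59] avail[A=22 B=20 C=14 D=40 E=59] open={}
Step 15: reserve R8 D 1 -> on_hand[A=22 B=20 C=14 D=40 E=59] avail[A=22 B=20 C=14 D=39 E=59] open={R8}
Step 16: commit R8 -> on_hand[A=22 B=20 C=14 D=39 E=59] avail[A=22 B=20 C=14 D=39 E=59] open={}
Step 17: reserve R9 E 1 -> on_hand[A=22 B=20 C=14 D=39 E=59] avail[A=22 B=20 C=14 D=39 E=58] open={R9}
Step 18: reserve R10 D 6 -> on_hand[A=22 B=20 C=14 D=39 E=59] avail[A=22 B=20 C=14 D=33 E=58] open={R10,R9}
Step 19: cancel R10 -> on_hand[A=22 B=20 C=14 D=39 E=59] avail[A=22 B=20 C=14 D=39 E=58] open={R9}
Step 20: cancel R9 -> on_hand[A=22 B=20 C=14 D=39 E=59] avail[A=22 B=20 C=14 D=39 E=59] open={}
Step 21: reserve R11 A 3 -> on_hand[A=22 B=20 C=14 D=39 E=59] avail[A=19 B=20 C=14 D=39 E=59] open={R11}
Final available[E] = 59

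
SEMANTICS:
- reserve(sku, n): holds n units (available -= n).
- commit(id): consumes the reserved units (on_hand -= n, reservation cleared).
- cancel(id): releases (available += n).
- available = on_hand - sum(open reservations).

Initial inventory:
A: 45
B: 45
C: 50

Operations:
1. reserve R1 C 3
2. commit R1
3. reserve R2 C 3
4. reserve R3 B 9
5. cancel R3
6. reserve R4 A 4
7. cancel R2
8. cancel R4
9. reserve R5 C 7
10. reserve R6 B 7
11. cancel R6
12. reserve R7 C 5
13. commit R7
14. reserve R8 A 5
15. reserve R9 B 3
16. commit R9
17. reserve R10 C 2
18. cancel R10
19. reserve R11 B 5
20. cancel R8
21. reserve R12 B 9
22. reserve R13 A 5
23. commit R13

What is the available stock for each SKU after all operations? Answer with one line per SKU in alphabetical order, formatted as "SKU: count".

Step 1: reserve R1 C 3 -> on_hand[A=45 B=45 C=50] avail[A=45 B=45 C=47] open={R1}
Step 2: commit R1 -> on_hand[A=45 B=45 C=47] avail[A=45 B=45 C=47] open={}
Step 3: reserve R2 C 3 -> on_hand[A=45 B=45 C=47] avail[A=45 B=45 C=44] open={R2}
Step 4: reserve R3 B 9 -> on_hand[A=45 B=45 C=47] avail[A=45 B=36 C=44] open={R2,R3}
Step 5: cancel R3 -> on_hand[A=45 B=45 C=47] avail[A=45 B=45 C=44] open={R2}
Step 6: reserve R4 A 4 -> on_hand[A=45 B=45 C=47] avail[A=41 B=45 C=44] open={R2,R4}
Step 7: cancel R2 -> on_hand[A=45 B=45 C=47] avail[A=41 B=45 C=47] open={R4}
Step 8: cancel R4 -> on_hand[A=45 B=45 C=47] avail[A=45 B=45 C=47] open={}
Step 9: reserve R5 C 7 -> on_hand[A=45 B=45 C=47] avail[A=45 B=45 C=40] open={R5}
Step 10: reserve R6 B 7 -> on_hand[A=45 B=45 C=47] avail[A=45 B=38 C=40] open={R5,R6}
Step 11: cancel R6 -> on_hand[A=45 B=45 C=47] avail[A=45 B=45 C=40] open={R5}
Step 12: reserve R7 C 5 -> on_hand[A=45 B=45 C=47] avail[A=45 B=45 C=35] open={R5,R7}
Step 13: commit R7 -> on_hand[A=45 B=45 C=42] avail[A=45 B=45 C=35] open={R5}
Step 14: reserve R8 A 5 -> on_hand[A=45 B=45 C=42] avail[A=40 B=45 C=35] open={R5,R8}
Step 15: reserve R9 B 3 -> on_hand[A=45 B=45 C=42] avail[A=40 B=42 C=35] open={R5,R8,R9}
Step 16: commit R9 -> on_hand[A=45 B=42 C=42] avail[A=40 B=42 C=35] open={R5,R8}
Step 17: reserve R10 C 2 -> on_hand[A=45 B=42 C=42] avail[A=40 B=42 C=33] open={R10,R5,R8}
Step 18: cancel R10 -> on_hand[A=45 B=42 C=42] avail[A=40 B=42 C=35] open={R5,R8}
Step 19: reserve R11 B 5 -> on_hand[A=45 B=42 C=42] avail[A=40 B=37 C=35] open={R11,R5,R8}
Step 20: cancel R8 -> on_hand[A=45 B=42 C=42] avail[A=45 B=37 C=35] open={R11,R5}
Step 21: reserve R12 B 9 -> on_hand[A=45 B=42 C=42] avail[A=45 B=28 C=35] open={R11,R12,R5}
Step 22: reserve R13 A 5 -> on_hand[A=45 B=42 C=42] avail[A=40 B=28 C=35] open={R11,R12,R13,R5}
Step 23: commit R13 -> on_hand[A=40 B=42 C=42] avail[A=40 B=28 C=35] open={R11,R12,R5}

Answer: A: 40
B: 28
C: 35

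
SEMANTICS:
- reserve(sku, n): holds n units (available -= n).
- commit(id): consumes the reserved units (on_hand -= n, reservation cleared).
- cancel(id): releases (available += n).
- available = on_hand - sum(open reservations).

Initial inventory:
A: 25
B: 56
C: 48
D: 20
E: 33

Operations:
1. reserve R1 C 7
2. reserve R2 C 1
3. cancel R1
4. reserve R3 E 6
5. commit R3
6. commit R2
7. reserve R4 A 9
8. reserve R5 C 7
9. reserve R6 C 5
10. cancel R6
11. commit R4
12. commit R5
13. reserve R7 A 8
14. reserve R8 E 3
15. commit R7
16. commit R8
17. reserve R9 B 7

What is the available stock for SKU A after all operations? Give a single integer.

Answer: 8

Derivation:
Step 1: reserve R1 C 7 -> on_hand[A=25 B=56 C=48 D=20 E=33] avail[A=25 B=56 C=41 D=20 E=33] open={R1}
Step 2: reserve R2 C 1 -> on_hand[A=25 B=56 C=48 D=20 E=33] avail[A=25 B=56 C=40 D=20 E=33] open={R1,R2}
Step 3: cancel R1 -> on_hand[A=25 B=56 C=48 D=20 E=33] avail[A=25 B=56 C=47 D=20 E=33] open={R2}
Step 4: reserve R3 E 6 -> on_hand[A=25 B=56 C=48 D=20 E=33] avail[A=25 B=56 C=47 D=20 E=27] open={R2,R3}
Step 5: commit R3 -> on_hand[A=25 B=56 C=48 D=20 E=27] avail[A=25 B=56 C=47 D=20 E=27] open={R2}
Step 6: commit R2 -> on_hand[A=25 B=56 C=47 D=20 E=27] avail[A=25 B=56 C=47 D=20 E=27] open={}
Step 7: reserve R4 A 9 -> on_hand[A=25 B=56 C=47 D=20 E=27] avail[A=16 B=56 C=47 D=20 E=27] open={R4}
Step 8: reserve R5 C 7 -> on_hand[A=25 B=56 C=47 D=20 E=27] avail[A=16 B=56 C=40 D=20 E=27] open={R4,R5}
Step 9: reserve R6 C 5 -> on_hand[A=25 B=56 C=47 D=20 E=27] avail[A=16 B=56 C=35 D=20 E=27] open={R4,R5,R6}
Step 10: cancel R6 -> on_hand[A=25 B=56 C=47 D=20 E=27] avail[A=16 B=56 C=40 D=20 E=27] open={R4,R5}
Step 11: commit R4 -> on_hand[A=16 B=56 C=47 D=20 E=27] avail[A=16 B=56 C=40 D=20 E=27] open={R5}
Step 12: commit R5 -> on_hand[A=16 B=56 C=40 D=20 E=27] avail[A=16 B=56 C=40 D=20 E=27] open={}
Step 13: reserve R7 A 8 -> on_hand[A=16 B=56 C=40 D=20 E=27] avail[A=8 B=56 C=40 D=20 E=27] open={R7}
Step 14: reserve R8 E 3 -> on_hand[A=16 B=56 C=40 D=20 E=27] avail[A=8 B=56 C=40 D=20 E=24] open={R7,R8}
Step 15: commit R7 -> on_hand[A=8 B=56 C=40 D=20 E=27] avail[A=8 B=56 C=40 D=20 E=24] open={R8}
Step 16: commit R8 -> on_hand[A=8 B=56 C=40 D=20 E=24] avail[A=8 B=56 C=40 D=20 E=24] open={}
Step 17: reserve R9 B 7 -> on_hand[A=8 B=56 C=40 D=20 E=24] avail[A=8 B=49 C=40 D=20 E=24] open={R9}
Final available[A] = 8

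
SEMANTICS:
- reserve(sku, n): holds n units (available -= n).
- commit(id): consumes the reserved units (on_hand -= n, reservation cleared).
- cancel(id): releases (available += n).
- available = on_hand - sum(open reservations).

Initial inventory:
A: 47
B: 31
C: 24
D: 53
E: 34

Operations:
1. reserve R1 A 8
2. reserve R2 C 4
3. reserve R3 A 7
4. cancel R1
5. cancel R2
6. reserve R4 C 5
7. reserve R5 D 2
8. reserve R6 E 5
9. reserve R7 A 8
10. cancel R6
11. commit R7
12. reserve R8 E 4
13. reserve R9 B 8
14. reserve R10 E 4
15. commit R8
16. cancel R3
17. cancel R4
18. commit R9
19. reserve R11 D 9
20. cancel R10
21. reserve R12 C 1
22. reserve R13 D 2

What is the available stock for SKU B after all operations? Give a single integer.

Answer: 23

Derivation:
Step 1: reserve R1 A 8 -> on_hand[A=47 B=31 C=24 D=53 E=34] avail[A=39 B=31 C=24 D=53 E=34] open={R1}
Step 2: reserve R2 C 4 -> on_hand[A=47 B=31 C=24 D=53 E=34] avail[A=39 B=31 C=20 D=53 E=34] open={R1,R2}
Step 3: reserve R3 A 7 -> on_hand[A=47 B=31 C=24 D=53 E=34] avail[A=32 B=31 C=20 D=53 E=34] open={R1,R2,R3}
Step 4: cancel R1 -> on_hand[A=47 B=31 C=24 D=53 E=34] avail[A=40 B=31 C=20 D=53 E=34] open={R2,R3}
Step 5: cancel R2 -> on_hand[A=47 B=31 C=24 D=53 E=34] avail[A=40 B=31 C=24 D=53 E=34] open={R3}
Step 6: reserve R4 C 5 -> on_hand[A=47 B=31 C=24 D=53 E=34] avail[A=40 B=31 C=19 D=53 E=34] open={R3,R4}
Step 7: reserve R5 D 2 -> on_hand[A=47 B=31 C=24 D=53 E=34] avail[A=40 B=31 C=19 D=51 E=34] open={R3,R4,R5}
Step 8: reserve R6 E 5 -> on_hand[A=47 B=31 C=24 D=53 E=34] avail[A=40 B=31 C=19 D=51 E=29] open={R3,R4,R5,R6}
Step 9: reserve R7 A 8 -> on_hand[A=47 B=31 C=24 D=53 E=34] avail[A=32 B=31 C=19 D=51 E=29] open={R3,R4,R5,R6,R7}
Step 10: cancel R6 -> on_hand[A=47 B=31 C=24 D=53 E=34] avail[A=32 B=31 C=19 D=51 E=34] open={R3,R4,R5,R7}
Step 11: commit R7 -> on_hand[A=39 B=31 C=24 D=53 E=34] avail[A=32 B=31 C=19 D=51 E=34] open={R3,R4,R5}
Step 12: reserve R8 E 4 -> on_hand[A=39 B=31 C=24 D=53 E=34] avail[A=32 B=31 C=19 D=51 E=30] open={R3,R4,R5,R8}
Step 13: reserve R9 B 8 -> on_hand[A=39 B=31 C=24 D=53 E=34] avail[A=32 B=23 C=19 D=51 E=30] open={R3,R4,R5,R8,R9}
Step 14: reserve R10 E 4 -> on_hand[A=39 B=31 C=24 D=53 E=34] avail[A=32 B=23 C=19 D=51 E=26] open={R10,R3,R4,R5,R8,R9}
Step 15: commit R8 -> on_hand[A=39 B=31 C=24 D=53 E=30] avail[A=32 B=23 C=19 D=51 E=26] open={R10,R3,R4,R5,R9}
Step 16: cancel R3 -> on_hand[A=39 B=31 C=24 D=53 E=30] avail[A=39 B=23 C=19 D=51 E=26] open={R10,R4,R5,R9}
Step 17: cancel R4 -> on_hand[A=39 B=31 C=24 D=53 E=30] avail[A=39 B=23 C=24 D=51 E=26] open={R10,R5,R9}
Step 18: commit R9 -> on_hand[A=39 B=23 C=24 D=53 E=30] avail[A=39 B=23 C=24 D=51 E=26] open={R10,R5}
Step 19: reserve R11 D 9 -> on_hand[A=39 B=23 C=24 D=53 E=30] avail[A=39 B=23 C=24 D=42 E=26] open={R10,R11,R5}
Step 20: cancel R10 -> on_hand[A=39 B=23 C=24 D=53 E=30] avail[A=39 B=23 C=24 D=42 E=30] open={R11,R5}
Step 21: reserve R12 C 1 -> on_hand[A=39 B=23 C=24 D=53 E=30] avail[A=39 B=23 C=23 D=42 E=30] open={R11,R12,R5}
Step 22: reserve R13 D 2 -> on_hand[A=39 B=23 C=24 D=53 E=30] avail[A=39 B=23 C=23 D=40 E=30] open={R11,R12,R13,R5}
Final available[B] = 23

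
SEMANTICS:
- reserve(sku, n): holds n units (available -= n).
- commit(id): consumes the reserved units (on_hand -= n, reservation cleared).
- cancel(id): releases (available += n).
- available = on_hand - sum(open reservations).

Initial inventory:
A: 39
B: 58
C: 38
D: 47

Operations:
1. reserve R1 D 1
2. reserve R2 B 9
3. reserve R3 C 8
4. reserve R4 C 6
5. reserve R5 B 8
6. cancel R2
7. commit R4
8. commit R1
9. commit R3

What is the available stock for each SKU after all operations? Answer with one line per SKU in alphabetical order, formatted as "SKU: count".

Answer: A: 39
B: 50
C: 24
D: 46

Derivation:
Step 1: reserve R1 D 1 -> on_hand[A=39 B=58 C=38 D=47] avail[A=39 B=58 C=38 D=46] open={R1}
Step 2: reserve R2 B 9 -> on_hand[A=39 B=58 C=38 D=47] avail[A=39 B=49 C=38 D=46] open={R1,R2}
Step 3: reserve R3 C 8 -> on_hand[A=39 B=58 C=38 D=47] avail[A=39 B=49 C=30 D=46] open={R1,R2,R3}
Step 4: reserve R4 C 6 -> on_hand[A=39 B=58 C=38 D=47] avail[A=39 B=49 C=24 D=46] open={R1,R2,R3,R4}
Step 5: reserve R5 B 8 -> on_hand[A=39 B=58 C=38 D=47] avail[A=39 B=41 C=24 D=46] open={R1,R2,R3,R4,R5}
Step 6: cancel R2 -> on_hand[A=39 B=58 C=38 D=47] avail[A=39 B=50 C=24 D=46] open={R1,R3,R4,R5}
Step 7: commit R4 -> on_hand[A=39 B=58 C=32 D=47] avail[A=39 B=50 C=24 D=46] open={R1,R3,R5}
Step 8: commit R1 -> on_hand[A=39 B=58 C=32 D=46] avail[A=39 B=50 C=24 D=46] open={R3,R5}
Step 9: commit R3 -> on_hand[A=39 B=58 C=24 D=46] avail[A=39 B=50 C=24 D=46] open={R5}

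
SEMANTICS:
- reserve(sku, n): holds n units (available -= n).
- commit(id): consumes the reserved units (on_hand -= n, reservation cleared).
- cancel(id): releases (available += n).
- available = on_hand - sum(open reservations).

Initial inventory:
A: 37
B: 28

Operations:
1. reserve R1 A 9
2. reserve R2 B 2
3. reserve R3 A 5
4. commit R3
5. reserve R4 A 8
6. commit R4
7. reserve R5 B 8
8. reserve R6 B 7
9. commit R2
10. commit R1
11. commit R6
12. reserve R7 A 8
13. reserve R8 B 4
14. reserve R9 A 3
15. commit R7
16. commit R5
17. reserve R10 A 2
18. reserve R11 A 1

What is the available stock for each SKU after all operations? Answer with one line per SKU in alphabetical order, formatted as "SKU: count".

Step 1: reserve R1 A 9 -> on_hand[A=37 B=28] avail[A=28 B=28] open={R1}
Step 2: reserve R2 B 2 -> on_hand[A=37 B=28] avail[A=28 B=26] open={R1,R2}
Step 3: reserve R3 A 5 -> on_hand[A=37 B=28] avail[A=23 B=26] open={R1,R2,R3}
Step 4: commit R3 -> on_hand[A=32 B=28] avail[A=23 B=26] open={R1,R2}
Step 5: reserve R4 A 8 -> on_hand[A=32 B=28] avail[A=15 B=26] open={R1,R2,R4}
Step 6: commit R4 -> on_hand[A=24 B=28] avail[A=15 B=26] open={R1,R2}
Step 7: reserve R5 B 8 -> on_hand[A=24 B=28] avail[A=15 B=18] open={R1,R2,R5}
Step 8: reserve R6 B 7 -> on_hand[A=24 B=28] avail[A=15 B=11] open={R1,R2,R5,R6}
Step 9: commit R2 -> on_hand[A=24 B=26] avail[A=15 B=11] open={R1,R5,R6}
Step 10: commit R1 -> on_hand[A=15 B=26] avail[A=15 B=11] open={R5,R6}
Step 11: commit R6 -> on_hand[A=15 B=19] avail[A=15 B=11] open={R5}
Step 12: reserve R7 A 8 -> on_hand[A=15 B=19] avail[A=7 B=11] open={R5,R7}
Step 13: reserve R8 B 4 -> on_hand[A=15 B=19] avail[A=7 B=7] open={R5,R7,R8}
Step 14: reserve R9 A 3 -> on_hand[A=15 B=19] avail[A=4 B=7] open={R5,R7,R8,R9}
Step 15: commit R7 -> on_hand[A=7 B=19] avail[A=4 B=7] open={R5,R8,R9}
Step 16: commit R5 -> on_hand[A=7 B=11] avail[A=4 B=7] open={R8,R9}
Step 17: reserve R10 A 2 -> on_hand[A=7 B=11] avail[A=2 B=7] open={R10,R8,R9}
Step 18: reserve R11 A 1 -> on_hand[A=7 B=11] avail[A=1 B=7] open={R10,R11,R8,R9}

Answer: A: 1
B: 7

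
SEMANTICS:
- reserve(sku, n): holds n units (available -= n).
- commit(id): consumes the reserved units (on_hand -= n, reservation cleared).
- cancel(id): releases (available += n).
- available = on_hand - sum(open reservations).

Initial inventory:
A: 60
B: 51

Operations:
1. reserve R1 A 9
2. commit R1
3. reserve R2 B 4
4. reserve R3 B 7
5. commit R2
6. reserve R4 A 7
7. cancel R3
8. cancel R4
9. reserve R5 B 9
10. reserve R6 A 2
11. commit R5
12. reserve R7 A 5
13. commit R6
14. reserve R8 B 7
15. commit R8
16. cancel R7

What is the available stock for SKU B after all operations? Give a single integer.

Step 1: reserve R1 A 9 -> on_hand[A=60 B=51] avail[A=51 B=51] open={R1}
Step 2: commit R1 -> on_hand[A=51 B=51] avail[A=51 B=51] open={}
Step 3: reserve R2 B 4 -> on_hand[A=51 B=51] avail[A=51 B=47] open={R2}
Step 4: reserve R3 B 7 -> on_hand[A=51 B=51] avail[A=51 B=40] open={R2,R3}
Step 5: commit R2 -> on_hand[A=51 B=47] avail[A=51 B=40] open={R3}
Step 6: reserve R4 A 7 -> on_hand[A=51 B=47] avail[A=44 B=40] open={R3,R4}
Step 7: cancel R3 -> on_hand[A=51 B=47] avail[A=44 B=47] open={R4}
Step 8: cancel R4 -> on_hand[A=51 B=47] avail[A=51 B=47] open={}
Step 9: reserve R5 B 9 -> on_hand[A=51 B=47] avail[A=51 B=38] open={R5}
Step 10: reserve R6 A 2 -> on_hand[A=51 B=47] avail[A=49 B=38] open={R5,R6}
Step 11: commit R5 -> on_hand[A=51 B=38] avail[A=49 B=38] open={R6}
Step 12: reserve R7 A 5 -> on_hand[A=51 B=38] avail[A=44 B=38] open={R6,R7}
Step 13: commit R6 -> on_hand[A=49 B=38] avail[A=44 B=38] open={R7}
Step 14: reserve R8 B 7 -> on_hand[A=49 B=38] avail[A=44 B=31] open={R7,R8}
Step 15: commit R8 -> on_hand[A=49 B=31] avail[A=44 B=31] open={R7}
Step 16: cancel R7 -> on_hand[A=49 B=31] avail[A=49 B=31] open={}
Final available[B] = 31

Answer: 31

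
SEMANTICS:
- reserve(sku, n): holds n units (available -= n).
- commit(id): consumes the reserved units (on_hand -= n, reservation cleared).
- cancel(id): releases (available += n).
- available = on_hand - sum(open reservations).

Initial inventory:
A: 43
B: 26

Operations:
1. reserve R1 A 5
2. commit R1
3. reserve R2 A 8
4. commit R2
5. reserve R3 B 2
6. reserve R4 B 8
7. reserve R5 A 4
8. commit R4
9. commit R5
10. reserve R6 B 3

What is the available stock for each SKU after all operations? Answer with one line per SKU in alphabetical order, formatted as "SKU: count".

Answer: A: 26
B: 13

Derivation:
Step 1: reserve R1 A 5 -> on_hand[A=43 B=26] avail[A=38 B=26] open={R1}
Step 2: commit R1 -> on_hand[A=38 B=26] avail[A=38 B=26] open={}
Step 3: reserve R2 A 8 -> on_hand[A=38 B=26] avail[A=30 B=26] open={R2}
Step 4: commit R2 -> on_hand[A=30 B=26] avail[A=30 B=26] open={}
Step 5: reserve R3 B 2 -> on_hand[A=30 B=26] avail[A=30 B=24] open={R3}
Step 6: reserve R4 B 8 -> on_hand[A=30 B=26] avail[A=30 B=16] open={R3,R4}
Step 7: reserve R5 A 4 -> on_hand[A=30 B=26] avail[A=26 B=16] open={R3,R4,R5}
Step 8: commit R4 -> on_hand[A=30 B=18] avail[A=26 B=16] open={R3,R5}
Step 9: commit R5 -> on_hand[A=26 B=18] avail[A=26 B=16] open={R3}
Step 10: reserve R6 B 3 -> on_hand[A=26 B=18] avail[A=26 B=13] open={R3,R6}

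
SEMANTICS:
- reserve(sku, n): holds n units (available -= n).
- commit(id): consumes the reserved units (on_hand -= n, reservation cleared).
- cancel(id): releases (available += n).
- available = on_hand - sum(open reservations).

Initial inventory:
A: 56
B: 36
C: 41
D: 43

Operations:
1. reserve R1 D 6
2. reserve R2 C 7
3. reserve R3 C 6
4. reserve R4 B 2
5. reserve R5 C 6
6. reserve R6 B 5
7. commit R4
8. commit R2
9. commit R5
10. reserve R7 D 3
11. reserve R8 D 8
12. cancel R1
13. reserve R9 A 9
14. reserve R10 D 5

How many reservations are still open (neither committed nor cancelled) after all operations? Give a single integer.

Step 1: reserve R1 D 6 -> on_hand[A=56 B=36 C=41 D=43] avail[A=56 B=36 C=41 D=37] open={R1}
Step 2: reserve R2 C 7 -> on_hand[A=56 B=36 C=41 D=43] avail[A=56 B=36 C=34 D=37] open={R1,R2}
Step 3: reserve R3 C 6 -> on_hand[A=56 B=36 C=41 D=43] avail[A=56 B=36 C=28 D=37] open={R1,R2,R3}
Step 4: reserve R4 B 2 -> on_hand[A=56 B=36 C=41 D=43] avail[A=56 B=34 C=28 D=37] open={R1,R2,R3,R4}
Step 5: reserve R5 C 6 -> on_hand[A=56 B=36 C=41 D=43] avail[A=56 B=34 C=22 D=37] open={R1,R2,R3,R4,R5}
Step 6: reserve R6 B 5 -> on_hand[A=56 B=36 C=41 D=43] avail[A=56 B=29 C=22 D=37] open={R1,R2,R3,R4,R5,R6}
Step 7: commit R4 -> on_hand[A=56 B=34 C=41 D=43] avail[A=56 B=29 C=22 D=37] open={R1,R2,R3,R5,R6}
Step 8: commit R2 -> on_hand[A=56 B=34 C=34 D=43] avail[A=56 B=29 C=22 D=37] open={R1,R3,R5,R6}
Step 9: commit R5 -> on_hand[A=56 B=34 C=28 D=43] avail[A=56 B=29 C=22 D=37] open={R1,R3,R6}
Step 10: reserve R7 D 3 -> on_hand[A=56 B=34 C=28 D=43] avail[A=56 B=29 C=22 D=34] open={R1,R3,R6,R7}
Step 11: reserve R8 D 8 -> on_hand[A=56 B=34 C=28 D=43] avail[A=56 B=29 C=22 D=26] open={R1,R3,R6,R7,R8}
Step 12: cancel R1 -> on_hand[A=56 B=34 C=28 D=43] avail[A=56 B=29 C=22 D=32] open={R3,R6,R7,R8}
Step 13: reserve R9 A 9 -> on_hand[A=56 B=34 C=28 D=43] avail[A=47 B=29 C=22 D=32] open={R3,R6,R7,R8,R9}
Step 14: reserve R10 D 5 -> on_hand[A=56 B=34 C=28 D=43] avail[A=47 B=29 C=22 D=27] open={R10,R3,R6,R7,R8,R9}
Open reservations: ['R10', 'R3', 'R6', 'R7', 'R8', 'R9'] -> 6

Answer: 6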